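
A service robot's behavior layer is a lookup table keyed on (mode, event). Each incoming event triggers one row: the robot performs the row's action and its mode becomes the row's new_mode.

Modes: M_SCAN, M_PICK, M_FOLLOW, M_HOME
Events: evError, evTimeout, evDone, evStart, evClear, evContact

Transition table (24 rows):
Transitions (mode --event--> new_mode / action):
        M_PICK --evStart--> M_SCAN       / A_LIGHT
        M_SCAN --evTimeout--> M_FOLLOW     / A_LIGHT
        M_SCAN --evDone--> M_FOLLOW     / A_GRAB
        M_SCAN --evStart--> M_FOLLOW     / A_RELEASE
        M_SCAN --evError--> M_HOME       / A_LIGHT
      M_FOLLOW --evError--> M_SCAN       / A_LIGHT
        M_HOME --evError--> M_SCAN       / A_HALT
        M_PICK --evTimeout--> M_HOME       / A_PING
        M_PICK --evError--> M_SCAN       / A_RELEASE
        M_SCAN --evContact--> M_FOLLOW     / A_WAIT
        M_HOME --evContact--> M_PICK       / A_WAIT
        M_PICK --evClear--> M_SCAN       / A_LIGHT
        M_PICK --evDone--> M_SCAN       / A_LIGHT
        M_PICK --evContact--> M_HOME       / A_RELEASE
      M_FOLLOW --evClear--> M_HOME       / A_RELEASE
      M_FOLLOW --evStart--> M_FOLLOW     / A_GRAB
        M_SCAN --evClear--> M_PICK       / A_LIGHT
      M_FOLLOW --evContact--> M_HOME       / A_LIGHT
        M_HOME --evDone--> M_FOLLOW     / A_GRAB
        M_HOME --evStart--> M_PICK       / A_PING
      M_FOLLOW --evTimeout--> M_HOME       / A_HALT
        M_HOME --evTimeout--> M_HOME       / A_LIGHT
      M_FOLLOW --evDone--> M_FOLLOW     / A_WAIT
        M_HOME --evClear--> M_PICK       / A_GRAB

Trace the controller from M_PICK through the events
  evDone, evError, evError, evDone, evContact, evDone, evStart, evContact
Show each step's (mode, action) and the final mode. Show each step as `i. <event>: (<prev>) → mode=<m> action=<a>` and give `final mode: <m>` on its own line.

1. evDone: (M_PICK) → mode=M_SCAN action=A_LIGHT
2. evError: (M_SCAN) → mode=M_HOME action=A_LIGHT
3. evError: (M_HOME) → mode=M_SCAN action=A_HALT
4. evDone: (M_SCAN) → mode=M_FOLLOW action=A_GRAB
5. evContact: (M_FOLLOW) → mode=M_HOME action=A_LIGHT
6. evDone: (M_HOME) → mode=M_FOLLOW action=A_GRAB
7. evStart: (M_FOLLOW) → mode=M_FOLLOW action=A_GRAB
8. evContact: (M_FOLLOW) → mode=M_HOME action=A_LIGHT

final mode: M_HOME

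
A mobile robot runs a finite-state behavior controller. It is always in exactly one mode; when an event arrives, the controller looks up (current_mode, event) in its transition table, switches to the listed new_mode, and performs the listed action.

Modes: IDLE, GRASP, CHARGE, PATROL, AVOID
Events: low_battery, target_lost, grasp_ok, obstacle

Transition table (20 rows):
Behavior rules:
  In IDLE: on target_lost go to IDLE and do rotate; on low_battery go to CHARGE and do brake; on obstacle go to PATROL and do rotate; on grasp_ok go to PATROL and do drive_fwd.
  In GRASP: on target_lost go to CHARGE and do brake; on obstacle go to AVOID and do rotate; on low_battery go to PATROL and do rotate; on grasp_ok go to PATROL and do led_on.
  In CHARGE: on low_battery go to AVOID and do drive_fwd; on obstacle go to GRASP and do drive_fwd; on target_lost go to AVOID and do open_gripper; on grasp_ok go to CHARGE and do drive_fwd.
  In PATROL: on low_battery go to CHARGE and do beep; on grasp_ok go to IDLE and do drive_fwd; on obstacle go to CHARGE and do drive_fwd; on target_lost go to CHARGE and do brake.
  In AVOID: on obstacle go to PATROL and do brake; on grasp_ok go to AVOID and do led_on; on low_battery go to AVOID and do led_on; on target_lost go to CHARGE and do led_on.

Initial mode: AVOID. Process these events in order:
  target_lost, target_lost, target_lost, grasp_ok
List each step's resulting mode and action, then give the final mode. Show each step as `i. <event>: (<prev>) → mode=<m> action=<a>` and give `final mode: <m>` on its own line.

1. target_lost: (AVOID) → mode=CHARGE action=led_on
2. target_lost: (CHARGE) → mode=AVOID action=open_gripper
3. target_lost: (AVOID) → mode=CHARGE action=led_on
4. grasp_ok: (CHARGE) → mode=CHARGE action=drive_fwd

final mode: CHARGE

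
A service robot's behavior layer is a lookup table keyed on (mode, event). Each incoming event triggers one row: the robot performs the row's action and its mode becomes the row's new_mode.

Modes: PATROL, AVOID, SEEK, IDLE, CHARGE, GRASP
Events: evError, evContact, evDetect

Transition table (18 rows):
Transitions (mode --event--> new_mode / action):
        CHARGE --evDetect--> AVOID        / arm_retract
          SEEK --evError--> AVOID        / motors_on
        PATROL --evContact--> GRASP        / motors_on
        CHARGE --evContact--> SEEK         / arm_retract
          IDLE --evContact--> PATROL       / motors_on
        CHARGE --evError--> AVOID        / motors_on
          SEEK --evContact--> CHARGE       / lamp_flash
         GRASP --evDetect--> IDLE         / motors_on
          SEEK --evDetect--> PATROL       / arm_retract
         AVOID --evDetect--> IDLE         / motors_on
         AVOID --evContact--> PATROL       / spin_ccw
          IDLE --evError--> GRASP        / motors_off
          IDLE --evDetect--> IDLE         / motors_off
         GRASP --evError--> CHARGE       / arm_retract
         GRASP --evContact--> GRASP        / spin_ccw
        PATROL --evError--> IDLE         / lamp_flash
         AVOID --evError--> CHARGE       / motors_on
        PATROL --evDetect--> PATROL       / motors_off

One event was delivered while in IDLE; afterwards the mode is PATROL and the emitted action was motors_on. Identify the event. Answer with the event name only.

evContact

try evError: (IDLE, evError) → (GRASP, motors_off)
try evContact: (IDLE, evContact) → (PATROL, motors_on)  ← matches
try evDetect: (IDLE, evDetect) → (IDLE, motors_off)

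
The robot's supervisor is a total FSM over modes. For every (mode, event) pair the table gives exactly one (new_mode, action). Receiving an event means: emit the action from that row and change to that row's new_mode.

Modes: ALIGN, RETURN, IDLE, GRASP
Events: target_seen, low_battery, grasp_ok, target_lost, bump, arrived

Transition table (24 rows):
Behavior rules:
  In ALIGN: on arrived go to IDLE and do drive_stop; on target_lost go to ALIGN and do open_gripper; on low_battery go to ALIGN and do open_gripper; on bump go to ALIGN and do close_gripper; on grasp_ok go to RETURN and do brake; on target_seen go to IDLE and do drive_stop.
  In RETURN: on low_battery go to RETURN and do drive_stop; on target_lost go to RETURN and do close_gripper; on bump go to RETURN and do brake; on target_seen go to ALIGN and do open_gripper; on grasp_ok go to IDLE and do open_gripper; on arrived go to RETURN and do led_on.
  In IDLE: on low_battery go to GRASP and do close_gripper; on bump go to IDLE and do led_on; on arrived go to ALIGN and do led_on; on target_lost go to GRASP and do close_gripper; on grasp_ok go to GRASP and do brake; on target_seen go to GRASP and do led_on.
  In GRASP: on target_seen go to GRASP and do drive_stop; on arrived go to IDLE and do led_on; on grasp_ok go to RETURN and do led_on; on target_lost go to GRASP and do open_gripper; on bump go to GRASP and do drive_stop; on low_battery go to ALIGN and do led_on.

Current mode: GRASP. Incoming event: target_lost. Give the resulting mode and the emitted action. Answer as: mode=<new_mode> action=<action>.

current mode = GRASP; filter table to that mode:
  (GRASP, target_seen) → (GRASP, drive_stop)
  (GRASP, arrived) → (IDLE, led_on)
  (GRASP, grasp_ok) → (RETURN, led_on)
  (GRASP, target_lost) → (GRASP, open_gripper)  ← event matches
  (GRASP, bump) → (GRASP, drive_stop)
  (GRASP, low_battery) → (ALIGN, led_on)
event = target_lost selects (GRASP, open_gripper)

mode=GRASP action=open_gripper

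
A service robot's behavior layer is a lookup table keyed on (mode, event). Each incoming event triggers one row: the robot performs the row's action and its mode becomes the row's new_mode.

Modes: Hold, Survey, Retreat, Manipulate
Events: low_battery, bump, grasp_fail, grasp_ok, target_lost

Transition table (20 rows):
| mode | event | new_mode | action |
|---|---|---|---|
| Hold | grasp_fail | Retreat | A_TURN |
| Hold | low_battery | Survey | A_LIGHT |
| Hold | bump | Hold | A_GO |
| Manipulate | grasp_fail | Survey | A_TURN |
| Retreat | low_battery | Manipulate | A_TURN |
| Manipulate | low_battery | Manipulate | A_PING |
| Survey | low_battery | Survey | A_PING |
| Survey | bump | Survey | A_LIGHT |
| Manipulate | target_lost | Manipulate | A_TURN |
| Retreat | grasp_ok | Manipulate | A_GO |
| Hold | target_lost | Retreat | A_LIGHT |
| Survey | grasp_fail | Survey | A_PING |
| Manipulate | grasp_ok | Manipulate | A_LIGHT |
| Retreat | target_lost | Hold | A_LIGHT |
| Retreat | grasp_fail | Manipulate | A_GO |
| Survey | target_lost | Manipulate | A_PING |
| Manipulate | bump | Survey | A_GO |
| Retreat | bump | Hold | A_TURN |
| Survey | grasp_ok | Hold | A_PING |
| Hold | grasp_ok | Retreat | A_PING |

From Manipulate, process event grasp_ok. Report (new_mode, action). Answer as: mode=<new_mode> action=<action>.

mode=Manipulate action=A_LIGHT

current mode = Manipulate; filter table to that mode:
  (Manipulate, grasp_fail) → (Survey, A_TURN)
  (Manipulate, low_battery) → (Manipulate, A_PING)
  (Manipulate, target_lost) → (Manipulate, A_TURN)
  (Manipulate, grasp_ok) → (Manipulate, A_LIGHT)  ← event matches
  (Manipulate, bump) → (Survey, A_GO)
event = grasp_ok selects (Manipulate, A_LIGHT)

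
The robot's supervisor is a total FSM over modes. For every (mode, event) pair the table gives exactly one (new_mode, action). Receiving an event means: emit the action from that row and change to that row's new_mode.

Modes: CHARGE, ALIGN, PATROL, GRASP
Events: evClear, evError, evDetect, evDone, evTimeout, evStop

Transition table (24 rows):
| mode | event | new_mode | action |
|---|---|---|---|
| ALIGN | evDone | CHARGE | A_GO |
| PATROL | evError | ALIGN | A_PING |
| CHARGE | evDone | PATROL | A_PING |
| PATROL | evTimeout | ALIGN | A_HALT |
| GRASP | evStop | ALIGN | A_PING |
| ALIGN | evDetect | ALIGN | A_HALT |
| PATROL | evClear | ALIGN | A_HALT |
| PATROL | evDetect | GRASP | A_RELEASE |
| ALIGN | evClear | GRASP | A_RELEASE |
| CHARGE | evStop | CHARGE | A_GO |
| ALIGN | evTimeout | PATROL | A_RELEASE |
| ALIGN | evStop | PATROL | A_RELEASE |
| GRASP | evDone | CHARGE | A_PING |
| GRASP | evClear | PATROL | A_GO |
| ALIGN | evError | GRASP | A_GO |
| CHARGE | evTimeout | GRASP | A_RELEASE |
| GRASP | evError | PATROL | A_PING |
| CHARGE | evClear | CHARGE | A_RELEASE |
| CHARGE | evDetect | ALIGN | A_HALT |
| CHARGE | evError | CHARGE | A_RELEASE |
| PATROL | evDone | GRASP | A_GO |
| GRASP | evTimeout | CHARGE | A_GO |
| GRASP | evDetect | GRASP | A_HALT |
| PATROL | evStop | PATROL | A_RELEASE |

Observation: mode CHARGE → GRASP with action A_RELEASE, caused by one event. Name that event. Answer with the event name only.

try evClear: (CHARGE, evClear) → (CHARGE, A_RELEASE)
try evError: (CHARGE, evError) → (CHARGE, A_RELEASE)
try evDetect: (CHARGE, evDetect) → (ALIGN, A_HALT)
try evDone: (CHARGE, evDone) → (PATROL, A_PING)
try evTimeout: (CHARGE, evTimeout) → (GRASP, A_RELEASE)  ← matches
try evStop: (CHARGE, evStop) → (CHARGE, A_GO)

evTimeout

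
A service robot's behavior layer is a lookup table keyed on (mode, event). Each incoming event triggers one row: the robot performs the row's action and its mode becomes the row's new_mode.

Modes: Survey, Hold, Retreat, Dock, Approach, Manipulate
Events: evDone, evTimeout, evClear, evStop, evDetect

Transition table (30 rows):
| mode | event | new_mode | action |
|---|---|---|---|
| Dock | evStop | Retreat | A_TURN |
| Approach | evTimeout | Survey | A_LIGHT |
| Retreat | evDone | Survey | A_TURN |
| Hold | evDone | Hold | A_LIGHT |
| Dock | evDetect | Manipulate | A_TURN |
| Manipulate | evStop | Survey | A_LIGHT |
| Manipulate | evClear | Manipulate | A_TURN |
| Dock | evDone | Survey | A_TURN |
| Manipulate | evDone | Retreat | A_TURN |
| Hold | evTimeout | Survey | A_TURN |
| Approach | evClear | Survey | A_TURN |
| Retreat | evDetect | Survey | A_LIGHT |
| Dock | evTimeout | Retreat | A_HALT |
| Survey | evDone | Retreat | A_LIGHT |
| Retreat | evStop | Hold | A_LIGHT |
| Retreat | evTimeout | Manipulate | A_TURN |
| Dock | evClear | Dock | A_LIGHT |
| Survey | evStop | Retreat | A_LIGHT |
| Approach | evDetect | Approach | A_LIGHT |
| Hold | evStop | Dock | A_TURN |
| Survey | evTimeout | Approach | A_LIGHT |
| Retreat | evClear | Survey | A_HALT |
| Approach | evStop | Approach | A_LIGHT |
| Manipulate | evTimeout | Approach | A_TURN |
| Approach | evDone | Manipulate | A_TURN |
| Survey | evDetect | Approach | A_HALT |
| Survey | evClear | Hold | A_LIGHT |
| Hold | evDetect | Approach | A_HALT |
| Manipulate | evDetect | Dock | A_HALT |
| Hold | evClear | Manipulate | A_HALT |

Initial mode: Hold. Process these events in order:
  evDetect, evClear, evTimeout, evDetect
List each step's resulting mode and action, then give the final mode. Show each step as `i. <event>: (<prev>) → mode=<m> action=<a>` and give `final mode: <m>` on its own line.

final mode: Approach

1. evDetect: (Hold) → mode=Approach action=A_HALT
2. evClear: (Approach) → mode=Survey action=A_TURN
3. evTimeout: (Survey) → mode=Approach action=A_LIGHT
4. evDetect: (Approach) → mode=Approach action=A_LIGHT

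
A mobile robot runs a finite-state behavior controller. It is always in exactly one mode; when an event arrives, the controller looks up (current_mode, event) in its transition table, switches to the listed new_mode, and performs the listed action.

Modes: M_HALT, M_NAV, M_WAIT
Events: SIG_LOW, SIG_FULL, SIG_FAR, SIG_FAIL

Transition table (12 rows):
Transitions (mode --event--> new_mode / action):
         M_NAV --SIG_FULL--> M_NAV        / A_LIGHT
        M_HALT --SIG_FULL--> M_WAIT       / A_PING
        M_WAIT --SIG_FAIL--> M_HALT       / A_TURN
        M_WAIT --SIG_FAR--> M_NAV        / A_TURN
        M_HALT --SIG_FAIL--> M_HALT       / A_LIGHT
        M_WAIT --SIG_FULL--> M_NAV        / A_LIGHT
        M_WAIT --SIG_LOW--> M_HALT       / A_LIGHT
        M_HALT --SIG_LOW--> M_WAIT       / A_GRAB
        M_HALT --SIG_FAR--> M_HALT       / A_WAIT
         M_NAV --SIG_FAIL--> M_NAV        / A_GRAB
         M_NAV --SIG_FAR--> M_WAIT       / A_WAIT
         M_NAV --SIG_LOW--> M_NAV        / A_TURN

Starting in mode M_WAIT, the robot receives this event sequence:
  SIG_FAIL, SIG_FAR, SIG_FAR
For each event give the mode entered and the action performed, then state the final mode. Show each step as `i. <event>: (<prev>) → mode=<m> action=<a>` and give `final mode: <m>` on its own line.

final mode: M_HALT

1. SIG_FAIL: (M_WAIT) → mode=M_HALT action=A_TURN
2. SIG_FAR: (M_HALT) → mode=M_HALT action=A_WAIT
3. SIG_FAR: (M_HALT) → mode=M_HALT action=A_WAIT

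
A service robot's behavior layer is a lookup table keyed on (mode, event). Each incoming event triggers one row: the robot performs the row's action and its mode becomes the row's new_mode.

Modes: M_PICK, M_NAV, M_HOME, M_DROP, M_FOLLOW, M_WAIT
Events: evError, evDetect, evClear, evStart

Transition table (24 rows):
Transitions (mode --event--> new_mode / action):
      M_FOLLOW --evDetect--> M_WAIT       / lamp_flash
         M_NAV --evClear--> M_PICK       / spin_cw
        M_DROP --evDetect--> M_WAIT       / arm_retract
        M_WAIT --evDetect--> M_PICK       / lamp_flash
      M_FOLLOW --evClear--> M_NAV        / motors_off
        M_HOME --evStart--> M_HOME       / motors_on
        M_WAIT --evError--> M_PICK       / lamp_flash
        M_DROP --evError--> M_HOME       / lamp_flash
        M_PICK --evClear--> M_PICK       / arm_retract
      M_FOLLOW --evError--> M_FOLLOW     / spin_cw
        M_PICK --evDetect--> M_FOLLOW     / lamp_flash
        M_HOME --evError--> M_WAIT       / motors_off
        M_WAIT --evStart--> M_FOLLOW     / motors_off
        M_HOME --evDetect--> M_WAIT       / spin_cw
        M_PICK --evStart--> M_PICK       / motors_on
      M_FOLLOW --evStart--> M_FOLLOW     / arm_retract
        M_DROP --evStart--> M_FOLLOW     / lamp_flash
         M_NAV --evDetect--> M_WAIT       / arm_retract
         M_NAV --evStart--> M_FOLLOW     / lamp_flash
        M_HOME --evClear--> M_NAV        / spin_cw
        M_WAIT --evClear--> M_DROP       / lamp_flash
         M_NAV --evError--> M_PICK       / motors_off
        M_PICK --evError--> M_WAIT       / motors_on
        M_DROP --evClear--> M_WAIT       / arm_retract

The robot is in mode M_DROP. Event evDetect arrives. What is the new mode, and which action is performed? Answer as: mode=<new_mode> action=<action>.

current mode = M_DROP; filter table to that mode:
  (M_DROP, evDetect) → (M_WAIT, arm_retract)  ← event matches
  (M_DROP, evError) → (M_HOME, lamp_flash)
  (M_DROP, evStart) → (M_FOLLOW, lamp_flash)
  (M_DROP, evClear) → (M_WAIT, arm_retract)
event = evDetect selects (M_WAIT, arm_retract)

mode=M_WAIT action=arm_retract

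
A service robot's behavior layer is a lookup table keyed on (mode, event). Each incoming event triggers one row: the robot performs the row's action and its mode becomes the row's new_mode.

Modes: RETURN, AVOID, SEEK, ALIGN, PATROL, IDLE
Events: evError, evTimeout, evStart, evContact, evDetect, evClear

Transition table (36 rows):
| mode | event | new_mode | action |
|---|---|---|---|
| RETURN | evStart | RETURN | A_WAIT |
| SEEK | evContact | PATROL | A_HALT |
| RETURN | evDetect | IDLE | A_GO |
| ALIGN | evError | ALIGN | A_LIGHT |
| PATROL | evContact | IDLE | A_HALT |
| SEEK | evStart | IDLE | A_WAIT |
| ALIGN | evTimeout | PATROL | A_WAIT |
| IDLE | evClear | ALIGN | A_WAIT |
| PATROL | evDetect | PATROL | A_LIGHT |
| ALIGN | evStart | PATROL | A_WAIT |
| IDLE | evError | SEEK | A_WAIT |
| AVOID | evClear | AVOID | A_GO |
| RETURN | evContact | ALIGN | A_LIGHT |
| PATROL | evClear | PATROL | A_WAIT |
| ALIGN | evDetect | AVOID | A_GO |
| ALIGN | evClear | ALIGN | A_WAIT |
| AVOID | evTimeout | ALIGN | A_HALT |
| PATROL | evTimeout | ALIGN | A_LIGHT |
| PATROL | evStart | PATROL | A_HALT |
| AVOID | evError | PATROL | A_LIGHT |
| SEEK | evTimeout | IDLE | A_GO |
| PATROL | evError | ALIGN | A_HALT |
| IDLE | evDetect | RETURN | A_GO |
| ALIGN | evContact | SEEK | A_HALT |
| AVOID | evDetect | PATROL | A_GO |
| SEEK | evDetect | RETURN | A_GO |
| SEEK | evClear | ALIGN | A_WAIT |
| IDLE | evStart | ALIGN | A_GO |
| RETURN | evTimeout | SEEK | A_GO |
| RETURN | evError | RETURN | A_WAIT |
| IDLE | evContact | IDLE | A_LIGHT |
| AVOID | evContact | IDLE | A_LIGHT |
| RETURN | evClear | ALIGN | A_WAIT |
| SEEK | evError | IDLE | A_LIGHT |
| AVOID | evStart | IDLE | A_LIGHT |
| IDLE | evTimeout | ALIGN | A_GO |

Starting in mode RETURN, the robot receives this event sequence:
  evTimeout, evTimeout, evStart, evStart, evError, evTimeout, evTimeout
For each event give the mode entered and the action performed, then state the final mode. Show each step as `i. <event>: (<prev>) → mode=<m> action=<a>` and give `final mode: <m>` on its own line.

1. evTimeout: (RETURN) → mode=SEEK action=A_GO
2. evTimeout: (SEEK) → mode=IDLE action=A_GO
3. evStart: (IDLE) → mode=ALIGN action=A_GO
4. evStart: (ALIGN) → mode=PATROL action=A_WAIT
5. evError: (PATROL) → mode=ALIGN action=A_HALT
6. evTimeout: (ALIGN) → mode=PATROL action=A_WAIT
7. evTimeout: (PATROL) → mode=ALIGN action=A_LIGHT

final mode: ALIGN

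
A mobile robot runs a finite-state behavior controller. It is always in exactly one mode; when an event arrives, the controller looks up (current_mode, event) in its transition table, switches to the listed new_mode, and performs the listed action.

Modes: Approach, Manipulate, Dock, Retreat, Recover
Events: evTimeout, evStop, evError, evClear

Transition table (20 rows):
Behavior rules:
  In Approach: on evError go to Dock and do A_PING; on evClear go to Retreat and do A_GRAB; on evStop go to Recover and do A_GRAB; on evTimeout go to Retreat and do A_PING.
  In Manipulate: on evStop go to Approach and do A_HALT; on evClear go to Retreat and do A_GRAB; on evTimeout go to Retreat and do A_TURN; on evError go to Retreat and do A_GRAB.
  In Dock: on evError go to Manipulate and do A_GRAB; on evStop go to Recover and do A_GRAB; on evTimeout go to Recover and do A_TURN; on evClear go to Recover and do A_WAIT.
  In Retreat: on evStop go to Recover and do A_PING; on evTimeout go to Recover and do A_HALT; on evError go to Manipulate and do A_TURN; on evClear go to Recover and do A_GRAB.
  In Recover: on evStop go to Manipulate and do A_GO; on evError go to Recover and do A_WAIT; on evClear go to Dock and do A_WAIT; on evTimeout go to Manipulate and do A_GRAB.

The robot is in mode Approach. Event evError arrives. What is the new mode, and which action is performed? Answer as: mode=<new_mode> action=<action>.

current mode = Approach; filter table to that mode:
  (Approach, evError) → (Dock, A_PING)  ← event matches
  (Approach, evClear) → (Retreat, A_GRAB)
  (Approach, evStop) → (Recover, A_GRAB)
  (Approach, evTimeout) → (Retreat, A_PING)
event = evError selects (Dock, A_PING)

mode=Dock action=A_PING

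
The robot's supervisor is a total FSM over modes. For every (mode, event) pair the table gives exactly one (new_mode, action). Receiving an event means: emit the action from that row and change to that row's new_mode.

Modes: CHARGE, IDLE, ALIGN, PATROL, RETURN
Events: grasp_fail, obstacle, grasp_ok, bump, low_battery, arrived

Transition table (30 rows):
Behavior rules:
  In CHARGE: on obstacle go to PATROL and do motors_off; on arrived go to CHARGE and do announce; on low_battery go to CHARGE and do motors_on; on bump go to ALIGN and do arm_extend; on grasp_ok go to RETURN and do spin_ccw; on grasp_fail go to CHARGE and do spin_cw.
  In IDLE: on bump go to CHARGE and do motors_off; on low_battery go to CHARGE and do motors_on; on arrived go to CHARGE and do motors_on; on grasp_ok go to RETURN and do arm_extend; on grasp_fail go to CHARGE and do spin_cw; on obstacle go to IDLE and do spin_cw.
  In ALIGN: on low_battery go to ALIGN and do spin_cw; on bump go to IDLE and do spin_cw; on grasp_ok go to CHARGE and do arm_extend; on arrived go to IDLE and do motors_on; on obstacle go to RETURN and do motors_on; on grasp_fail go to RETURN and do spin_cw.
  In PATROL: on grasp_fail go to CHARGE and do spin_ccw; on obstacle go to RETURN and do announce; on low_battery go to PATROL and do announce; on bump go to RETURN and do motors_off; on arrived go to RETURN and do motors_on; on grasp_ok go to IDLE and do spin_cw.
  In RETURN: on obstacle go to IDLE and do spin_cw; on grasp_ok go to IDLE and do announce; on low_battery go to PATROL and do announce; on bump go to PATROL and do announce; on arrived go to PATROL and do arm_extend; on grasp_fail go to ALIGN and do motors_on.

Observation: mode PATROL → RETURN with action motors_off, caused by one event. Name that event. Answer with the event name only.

bump

try grasp_fail: (PATROL, grasp_fail) → (CHARGE, spin_ccw)
try obstacle: (PATROL, obstacle) → (RETURN, announce)
try grasp_ok: (PATROL, grasp_ok) → (IDLE, spin_cw)
try bump: (PATROL, bump) → (RETURN, motors_off)  ← matches
try low_battery: (PATROL, low_battery) → (PATROL, announce)
try arrived: (PATROL, arrived) → (RETURN, motors_on)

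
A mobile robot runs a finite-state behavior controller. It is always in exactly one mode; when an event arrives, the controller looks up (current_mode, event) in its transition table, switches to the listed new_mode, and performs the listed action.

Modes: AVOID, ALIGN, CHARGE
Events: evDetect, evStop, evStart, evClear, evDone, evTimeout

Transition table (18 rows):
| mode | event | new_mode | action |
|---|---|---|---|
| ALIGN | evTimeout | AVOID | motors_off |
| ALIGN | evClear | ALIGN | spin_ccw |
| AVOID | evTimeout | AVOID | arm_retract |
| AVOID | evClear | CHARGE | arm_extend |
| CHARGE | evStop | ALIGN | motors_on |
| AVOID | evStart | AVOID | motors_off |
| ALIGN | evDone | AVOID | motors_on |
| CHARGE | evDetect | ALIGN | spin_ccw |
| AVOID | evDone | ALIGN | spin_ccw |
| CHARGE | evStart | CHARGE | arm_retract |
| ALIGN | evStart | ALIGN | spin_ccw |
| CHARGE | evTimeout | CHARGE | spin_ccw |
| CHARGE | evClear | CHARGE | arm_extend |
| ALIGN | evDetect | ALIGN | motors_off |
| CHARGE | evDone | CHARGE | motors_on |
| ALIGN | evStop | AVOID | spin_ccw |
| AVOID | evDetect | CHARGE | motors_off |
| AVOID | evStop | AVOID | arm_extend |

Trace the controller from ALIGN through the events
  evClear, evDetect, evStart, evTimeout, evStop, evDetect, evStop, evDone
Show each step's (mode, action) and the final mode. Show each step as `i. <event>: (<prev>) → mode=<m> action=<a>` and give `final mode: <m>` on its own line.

1. evClear: (ALIGN) → mode=ALIGN action=spin_ccw
2. evDetect: (ALIGN) → mode=ALIGN action=motors_off
3. evStart: (ALIGN) → mode=ALIGN action=spin_ccw
4. evTimeout: (ALIGN) → mode=AVOID action=motors_off
5. evStop: (AVOID) → mode=AVOID action=arm_extend
6. evDetect: (AVOID) → mode=CHARGE action=motors_off
7. evStop: (CHARGE) → mode=ALIGN action=motors_on
8. evDone: (ALIGN) → mode=AVOID action=motors_on

final mode: AVOID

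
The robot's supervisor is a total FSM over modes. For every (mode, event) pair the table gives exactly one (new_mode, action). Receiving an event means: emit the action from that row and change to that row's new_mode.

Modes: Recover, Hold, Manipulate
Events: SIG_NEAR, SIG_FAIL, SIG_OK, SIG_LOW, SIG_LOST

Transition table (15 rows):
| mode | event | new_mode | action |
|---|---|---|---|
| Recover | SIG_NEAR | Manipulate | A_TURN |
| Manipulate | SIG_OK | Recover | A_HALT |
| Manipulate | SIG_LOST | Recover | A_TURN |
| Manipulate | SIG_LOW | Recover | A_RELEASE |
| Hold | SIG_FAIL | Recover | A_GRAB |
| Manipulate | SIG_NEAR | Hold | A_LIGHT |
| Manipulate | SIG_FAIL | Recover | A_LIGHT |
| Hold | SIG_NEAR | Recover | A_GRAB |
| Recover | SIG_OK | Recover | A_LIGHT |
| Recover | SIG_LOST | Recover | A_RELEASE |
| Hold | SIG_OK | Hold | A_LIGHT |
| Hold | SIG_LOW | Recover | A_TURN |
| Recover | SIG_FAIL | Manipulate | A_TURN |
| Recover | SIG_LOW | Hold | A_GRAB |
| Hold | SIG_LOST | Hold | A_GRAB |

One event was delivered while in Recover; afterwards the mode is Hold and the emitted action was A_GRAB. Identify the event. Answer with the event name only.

SIG_LOW

try SIG_NEAR: (Recover, SIG_NEAR) → (Manipulate, A_TURN)
try SIG_FAIL: (Recover, SIG_FAIL) → (Manipulate, A_TURN)
try SIG_OK: (Recover, SIG_OK) → (Recover, A_LIGHT)
try SIG_LOW: (Recover, SIG_LOW) → (Hold, A_GRAB)  ← matches
try SIG_LOST: (Recover, SIG_LOST) → (Recover, A_RELEASE)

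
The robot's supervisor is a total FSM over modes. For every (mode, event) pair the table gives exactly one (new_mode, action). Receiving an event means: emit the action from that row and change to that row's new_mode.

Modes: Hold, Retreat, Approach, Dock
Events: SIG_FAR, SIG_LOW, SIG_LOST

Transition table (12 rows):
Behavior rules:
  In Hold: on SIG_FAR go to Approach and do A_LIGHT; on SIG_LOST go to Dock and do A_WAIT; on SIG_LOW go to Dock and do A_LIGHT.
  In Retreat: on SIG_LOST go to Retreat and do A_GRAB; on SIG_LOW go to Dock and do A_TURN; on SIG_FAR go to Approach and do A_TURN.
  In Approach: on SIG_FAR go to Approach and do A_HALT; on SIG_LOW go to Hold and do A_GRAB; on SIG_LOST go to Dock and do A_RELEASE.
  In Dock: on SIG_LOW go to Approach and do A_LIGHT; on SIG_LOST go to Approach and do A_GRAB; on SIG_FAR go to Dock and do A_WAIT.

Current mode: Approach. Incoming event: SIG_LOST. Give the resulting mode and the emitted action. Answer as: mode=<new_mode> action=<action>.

current mode = Approach; filter table to that mode:
  (Approach, SIG_FAR) → (Approach, A_HALT)
  (Approach, SIG_LOW) → (Hold, A_GRAB)
  (Approach, SIG_LOST) → (Dock, A_RELEASE)  ← event matches
event = SIG_LOST selects (Dock, A_RELEASE)

mode=Dock action=A_RELEASE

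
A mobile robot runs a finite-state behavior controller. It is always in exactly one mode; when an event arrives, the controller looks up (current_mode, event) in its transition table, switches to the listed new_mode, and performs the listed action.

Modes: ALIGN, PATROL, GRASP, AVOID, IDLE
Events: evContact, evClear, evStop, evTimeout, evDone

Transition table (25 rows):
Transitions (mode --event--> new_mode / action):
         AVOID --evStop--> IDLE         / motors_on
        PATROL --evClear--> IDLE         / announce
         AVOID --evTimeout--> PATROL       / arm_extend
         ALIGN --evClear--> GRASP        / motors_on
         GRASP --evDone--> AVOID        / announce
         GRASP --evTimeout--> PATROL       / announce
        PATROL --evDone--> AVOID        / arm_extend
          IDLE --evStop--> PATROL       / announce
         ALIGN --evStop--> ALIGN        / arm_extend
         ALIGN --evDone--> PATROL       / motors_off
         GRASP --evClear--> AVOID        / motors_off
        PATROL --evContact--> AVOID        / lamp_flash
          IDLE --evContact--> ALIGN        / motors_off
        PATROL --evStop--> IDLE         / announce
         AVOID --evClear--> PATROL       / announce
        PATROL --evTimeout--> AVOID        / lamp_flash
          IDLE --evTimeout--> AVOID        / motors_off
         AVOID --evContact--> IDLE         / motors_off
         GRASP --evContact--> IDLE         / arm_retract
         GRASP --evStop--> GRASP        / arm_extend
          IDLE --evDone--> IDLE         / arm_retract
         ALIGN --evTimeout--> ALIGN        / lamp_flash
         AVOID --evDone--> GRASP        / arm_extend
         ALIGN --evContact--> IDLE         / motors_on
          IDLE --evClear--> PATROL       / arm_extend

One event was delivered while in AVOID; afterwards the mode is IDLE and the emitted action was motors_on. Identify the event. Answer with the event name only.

try evContact: (AVOID, evContact) → (IDLE, motors_off)
try evClear: (AVOID, evClear) → (PATROL, announce)
try evStop: (AVOID, evStop) → (IDLE, motors_on)  ← matches
try evTimeout: (AVOID, evTimeout) → (PATROL, arm_extend)
try evDone: (AVOID, evDone) → (GRASP, arm_extend)

evStop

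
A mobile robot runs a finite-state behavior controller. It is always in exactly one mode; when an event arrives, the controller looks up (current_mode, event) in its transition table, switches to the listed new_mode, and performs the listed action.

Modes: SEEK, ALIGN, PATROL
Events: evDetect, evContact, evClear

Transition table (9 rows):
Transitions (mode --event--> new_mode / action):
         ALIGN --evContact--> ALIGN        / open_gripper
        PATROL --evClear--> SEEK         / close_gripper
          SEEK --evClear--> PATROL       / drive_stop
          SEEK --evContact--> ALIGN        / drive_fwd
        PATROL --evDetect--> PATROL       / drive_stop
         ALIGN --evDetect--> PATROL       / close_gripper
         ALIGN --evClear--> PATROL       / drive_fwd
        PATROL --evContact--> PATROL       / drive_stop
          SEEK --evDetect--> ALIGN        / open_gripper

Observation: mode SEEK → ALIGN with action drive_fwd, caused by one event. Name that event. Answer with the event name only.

evContact

try evDetect: (SEEK, evDetect) → (ALIGN, open_gripper)
try evContact: (SEEK, evContact) → (ALIGN, drive_fwd)  ← matches
try evClear: (SEEK, evClear) → (PATROL, drive_stop)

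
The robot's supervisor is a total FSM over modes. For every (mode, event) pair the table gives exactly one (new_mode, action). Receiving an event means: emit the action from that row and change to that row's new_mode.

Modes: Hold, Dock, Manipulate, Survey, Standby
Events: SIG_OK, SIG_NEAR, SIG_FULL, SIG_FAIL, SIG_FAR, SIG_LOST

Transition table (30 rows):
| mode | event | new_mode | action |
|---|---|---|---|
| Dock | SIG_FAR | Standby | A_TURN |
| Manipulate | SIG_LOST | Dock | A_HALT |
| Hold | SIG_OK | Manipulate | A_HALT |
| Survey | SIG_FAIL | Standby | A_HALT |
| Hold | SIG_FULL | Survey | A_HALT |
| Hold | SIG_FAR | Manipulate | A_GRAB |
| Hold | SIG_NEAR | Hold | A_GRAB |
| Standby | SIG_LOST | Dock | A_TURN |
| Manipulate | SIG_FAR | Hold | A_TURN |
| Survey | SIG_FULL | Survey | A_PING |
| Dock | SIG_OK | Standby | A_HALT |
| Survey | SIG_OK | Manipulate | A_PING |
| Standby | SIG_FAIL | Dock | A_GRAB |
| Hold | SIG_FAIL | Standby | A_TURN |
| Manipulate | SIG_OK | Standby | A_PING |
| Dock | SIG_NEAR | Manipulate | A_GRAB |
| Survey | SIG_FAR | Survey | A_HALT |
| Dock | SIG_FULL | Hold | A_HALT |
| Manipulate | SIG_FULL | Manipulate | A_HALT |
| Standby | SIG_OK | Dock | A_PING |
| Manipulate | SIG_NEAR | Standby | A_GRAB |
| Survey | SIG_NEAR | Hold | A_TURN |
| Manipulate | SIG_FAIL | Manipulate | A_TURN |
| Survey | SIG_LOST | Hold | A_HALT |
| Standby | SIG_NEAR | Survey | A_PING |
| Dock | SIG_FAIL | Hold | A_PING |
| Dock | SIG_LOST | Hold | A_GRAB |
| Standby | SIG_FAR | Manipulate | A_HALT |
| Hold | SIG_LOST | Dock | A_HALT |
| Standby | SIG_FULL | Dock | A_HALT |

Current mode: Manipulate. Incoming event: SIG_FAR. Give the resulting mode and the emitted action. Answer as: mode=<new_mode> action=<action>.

current mode = Manipulate; filter table to that mode:
  (Manipulate, SIG_LOST) → (Dock, A_HALT)
  (Manipulate, SIG_FAR) → (Hold, A_TURN)  ← event matches
  (Manipulate, SIG_OK) → (Standby, A_PING)
  (Manipulate, SIG_FULL) → (Manipulate, A_HALT)
  (Manipulate, SIG_NEAR) → (Standby, A_GRAB)
  (Manipulate, SIG_FAIL) → (Manipulate, A_TURN)
event = SIG_FAR selects (Hold, A_TURN)

mode=Hold action=A_TURN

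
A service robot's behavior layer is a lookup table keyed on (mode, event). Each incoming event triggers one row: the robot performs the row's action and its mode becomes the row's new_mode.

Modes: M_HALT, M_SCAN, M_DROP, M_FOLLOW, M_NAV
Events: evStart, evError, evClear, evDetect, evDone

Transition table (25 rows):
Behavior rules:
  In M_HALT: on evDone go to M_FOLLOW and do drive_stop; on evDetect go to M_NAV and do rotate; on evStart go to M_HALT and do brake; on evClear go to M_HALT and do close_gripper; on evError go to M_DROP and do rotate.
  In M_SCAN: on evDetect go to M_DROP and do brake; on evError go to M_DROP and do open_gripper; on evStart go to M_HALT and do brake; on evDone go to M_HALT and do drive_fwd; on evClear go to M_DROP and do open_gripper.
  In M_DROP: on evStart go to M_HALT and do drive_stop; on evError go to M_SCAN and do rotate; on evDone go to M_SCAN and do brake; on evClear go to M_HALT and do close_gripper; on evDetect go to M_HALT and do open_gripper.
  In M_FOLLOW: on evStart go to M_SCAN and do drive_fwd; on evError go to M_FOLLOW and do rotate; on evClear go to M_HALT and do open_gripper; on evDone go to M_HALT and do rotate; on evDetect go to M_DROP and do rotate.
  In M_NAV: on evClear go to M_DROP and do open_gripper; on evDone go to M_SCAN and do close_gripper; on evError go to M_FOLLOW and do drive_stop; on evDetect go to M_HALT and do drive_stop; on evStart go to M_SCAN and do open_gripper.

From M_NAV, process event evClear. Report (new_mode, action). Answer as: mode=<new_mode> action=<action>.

mode=M_DROP action=open_gripper

current mode = M_NAV; filter table to that mode:
  (M_NAV, evClear) → (M_DROP, open_gripper)  ← event matches
  (M_NAV, evDone) → (M_SCAN, close_gripper)
  (M_NAV, evError) → (M_FOLLOW, drive_stop)
  (M_NAV, evDetect) → (M_HALT, drive_stop)
  (M_NAV, evStart) → (M_SCAN, open_gripper)
event = evClear selects (M_DROP, open_gripper)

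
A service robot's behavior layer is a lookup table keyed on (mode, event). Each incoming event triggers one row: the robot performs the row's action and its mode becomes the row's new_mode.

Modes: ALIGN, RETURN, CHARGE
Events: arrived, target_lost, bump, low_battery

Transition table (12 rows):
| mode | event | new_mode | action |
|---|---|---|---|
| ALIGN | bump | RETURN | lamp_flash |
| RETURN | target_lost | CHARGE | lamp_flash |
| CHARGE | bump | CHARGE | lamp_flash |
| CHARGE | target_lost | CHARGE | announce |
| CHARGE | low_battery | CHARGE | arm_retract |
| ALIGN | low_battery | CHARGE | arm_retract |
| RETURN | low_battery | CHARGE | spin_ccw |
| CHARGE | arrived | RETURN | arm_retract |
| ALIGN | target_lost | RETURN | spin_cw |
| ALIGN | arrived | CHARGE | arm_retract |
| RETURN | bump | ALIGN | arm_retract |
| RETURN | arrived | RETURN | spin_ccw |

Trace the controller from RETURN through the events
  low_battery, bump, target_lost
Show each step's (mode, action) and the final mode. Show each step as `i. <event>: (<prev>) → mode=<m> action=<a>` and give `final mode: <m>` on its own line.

final mode: CHARGE

1. low_battery: (RETURN) → mode=CHARGE action=spin_ccw
2. bump: (CHARGE) → mode=CHARGE action=lamp_flash
3. target_lost: (CHARGE) → mode=CHARGE action=announce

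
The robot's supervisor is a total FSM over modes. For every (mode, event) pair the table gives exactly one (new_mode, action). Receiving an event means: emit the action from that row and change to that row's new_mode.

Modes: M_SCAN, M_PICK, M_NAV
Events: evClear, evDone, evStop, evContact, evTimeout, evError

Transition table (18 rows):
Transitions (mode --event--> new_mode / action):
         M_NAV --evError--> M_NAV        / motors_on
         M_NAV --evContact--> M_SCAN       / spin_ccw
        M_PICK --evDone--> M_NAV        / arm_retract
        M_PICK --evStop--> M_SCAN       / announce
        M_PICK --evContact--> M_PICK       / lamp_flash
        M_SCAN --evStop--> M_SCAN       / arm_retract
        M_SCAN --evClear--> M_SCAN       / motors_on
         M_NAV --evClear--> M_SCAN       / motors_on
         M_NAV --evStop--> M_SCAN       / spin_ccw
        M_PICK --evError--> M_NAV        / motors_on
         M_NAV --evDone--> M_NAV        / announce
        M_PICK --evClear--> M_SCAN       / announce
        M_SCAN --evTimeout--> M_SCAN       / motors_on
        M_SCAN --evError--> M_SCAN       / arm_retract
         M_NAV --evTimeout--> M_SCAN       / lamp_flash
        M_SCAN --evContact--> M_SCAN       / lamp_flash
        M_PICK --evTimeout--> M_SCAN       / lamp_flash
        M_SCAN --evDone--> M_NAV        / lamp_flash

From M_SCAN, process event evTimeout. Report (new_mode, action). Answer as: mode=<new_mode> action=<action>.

current mode = M_SCAN; filter table to that mode:
  (M_SCAN, evStop) → (M_SCAN, arm_retract)
  (M_SCAN, evClear) → (M_SCAN, motors_on)
  (M_SCAN, evTimeout) → (M_SCAN, motors_on)  ← event matches
  (M_SCAN, evError) → (M_SCAN, arm_retract)
  (M_SCAN, evContact) → (M_SCAN, lamp_flash)
  (M_SCAN, evDone) → (M_NAV, lamp_flash)
event = evTimeout selects (M_SCAN, motors_on)

mode=M_SCAN action=motors_on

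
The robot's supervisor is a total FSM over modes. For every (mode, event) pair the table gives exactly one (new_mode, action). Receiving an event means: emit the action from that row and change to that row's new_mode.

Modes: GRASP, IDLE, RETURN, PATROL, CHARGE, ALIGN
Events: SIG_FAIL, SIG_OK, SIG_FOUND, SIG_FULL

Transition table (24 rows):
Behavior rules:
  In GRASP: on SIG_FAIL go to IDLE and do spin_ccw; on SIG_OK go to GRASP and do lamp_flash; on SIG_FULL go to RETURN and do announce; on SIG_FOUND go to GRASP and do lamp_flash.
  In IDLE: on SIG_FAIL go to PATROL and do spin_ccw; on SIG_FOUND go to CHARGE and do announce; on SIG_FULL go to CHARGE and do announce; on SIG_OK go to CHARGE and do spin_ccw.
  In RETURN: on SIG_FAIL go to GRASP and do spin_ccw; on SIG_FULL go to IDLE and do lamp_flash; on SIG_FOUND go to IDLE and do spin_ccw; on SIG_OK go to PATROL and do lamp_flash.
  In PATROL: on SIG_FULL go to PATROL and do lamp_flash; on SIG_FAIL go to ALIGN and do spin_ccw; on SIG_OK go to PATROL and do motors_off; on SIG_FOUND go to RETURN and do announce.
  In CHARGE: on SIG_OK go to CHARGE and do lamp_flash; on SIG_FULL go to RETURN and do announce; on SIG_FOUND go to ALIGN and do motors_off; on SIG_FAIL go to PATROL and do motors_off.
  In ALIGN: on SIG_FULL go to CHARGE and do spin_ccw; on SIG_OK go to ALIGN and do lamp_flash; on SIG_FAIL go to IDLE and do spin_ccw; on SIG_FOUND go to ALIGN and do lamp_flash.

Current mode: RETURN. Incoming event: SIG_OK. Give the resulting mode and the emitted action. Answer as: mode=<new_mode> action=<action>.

mode=PATROL action=lamp_flash

current mode = RETURN; filter table to that mode:
  (RETURN, SIG_FAIL) → (GRASP, spin_ccw)
  (RETURN, SIG_FULL) → (IDLE, lamp_flash)
  (RETURN, SIG_FOUND) → (IDLE, spin_ccw)
  (RETURN, SIG_OK) → (PATROL, lamp_flash)  ← event matches
event = SIG_OK selects (PATROL, lamp_flash)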